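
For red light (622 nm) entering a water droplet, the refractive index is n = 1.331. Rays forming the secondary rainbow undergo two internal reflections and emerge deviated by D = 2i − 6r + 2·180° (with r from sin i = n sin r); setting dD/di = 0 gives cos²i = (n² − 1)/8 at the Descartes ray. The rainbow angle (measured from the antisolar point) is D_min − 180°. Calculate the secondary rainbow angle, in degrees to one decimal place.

cos²i = (1.77156 − 1)/8 = 0.09645; i = arccos(0.31056) = 71.907°.
sin r = sin 71.907°/1.331 = 0.71417; r = 45.575°.
D_min = 2·71.907° − 6·45.575° + 360° = 230.365°.
Rainbow angle = D_min − 180° = 50.365°.

50.4°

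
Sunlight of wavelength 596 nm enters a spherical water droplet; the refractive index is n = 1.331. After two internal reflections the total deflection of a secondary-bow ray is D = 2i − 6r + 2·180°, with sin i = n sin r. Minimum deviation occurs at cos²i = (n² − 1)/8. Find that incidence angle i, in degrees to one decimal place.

cos²i = (1.331² − 1)/8 = (1.77156 − 1)/8 = 0.09645.
cos i = 0.31056, so i = 71.907°.

71.9°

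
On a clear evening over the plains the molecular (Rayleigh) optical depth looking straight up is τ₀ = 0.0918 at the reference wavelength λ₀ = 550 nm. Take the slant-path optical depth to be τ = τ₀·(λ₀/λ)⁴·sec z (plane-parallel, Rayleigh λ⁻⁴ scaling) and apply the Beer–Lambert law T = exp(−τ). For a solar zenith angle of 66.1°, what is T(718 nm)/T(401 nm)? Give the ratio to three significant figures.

2.06

Airmass: sec 66.1° = 2.4683.
τ(718 nm) = 0.0918 × (550/718)⁴ × 2.4683 = 0.0918 × 0.3443 × 2.4683 = 0.0780.
τ(401 nm) = 0.0918 × (550/401)⁴ × 2.4683 = 0.0918 × 3.5389 × 2.4683 = 0.8019.
T(718)/T(401) = exp(τ_B − τ_A) = exp(0.7239) = 2.0624.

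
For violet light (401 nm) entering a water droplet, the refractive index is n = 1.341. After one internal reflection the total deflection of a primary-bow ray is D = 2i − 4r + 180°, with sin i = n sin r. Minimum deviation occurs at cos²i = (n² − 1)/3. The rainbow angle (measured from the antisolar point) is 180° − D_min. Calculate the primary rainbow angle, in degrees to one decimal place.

40.9°

cos²i = (1.79828 − 1)/3 = 0.26609; i = arccos(0.51584) = 58.946°.
sin r = sin 58.946°/1.341 = 0.63884; r = 39.705°.
D_min = 2·58.946° − 4·39.705° + 180° = 139.071°.
Rainbow angle = 180° − D_min = 40.929°.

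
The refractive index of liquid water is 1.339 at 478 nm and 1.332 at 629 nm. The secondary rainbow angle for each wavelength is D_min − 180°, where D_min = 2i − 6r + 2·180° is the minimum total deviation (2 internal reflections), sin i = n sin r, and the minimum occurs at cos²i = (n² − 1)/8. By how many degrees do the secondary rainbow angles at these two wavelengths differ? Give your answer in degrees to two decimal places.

1.82°

At 478 nm (n = 1.339): cos²i = 0.09912 → i = 71.650°, r = 45.141°, D_min = 232.451°, rainbow angle = 52.451°.
At 629 nm (n = 1.332): cos²i = 0.09678 → i = 71.875°, r = 45.520°, D_min = 230.628°, rainbow angle = 50.628°.
Angular width = |52.451° − 50.628°| = 1.823°.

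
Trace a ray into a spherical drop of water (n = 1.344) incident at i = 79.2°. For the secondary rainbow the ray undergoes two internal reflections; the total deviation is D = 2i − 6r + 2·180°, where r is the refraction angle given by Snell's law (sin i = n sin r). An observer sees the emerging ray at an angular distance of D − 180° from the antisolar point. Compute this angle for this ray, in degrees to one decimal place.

sin r = sin 79.2° / 1.344 = 0.9823/1.344 = 0.7309; r = 46.96°.
D = 2·79.2° − 6·46.96° + 2·180° = 158.40° − 281.76° + 360° = 236.64°.
Angle from antisolar point = D − 180° = 56.64°.

56.6°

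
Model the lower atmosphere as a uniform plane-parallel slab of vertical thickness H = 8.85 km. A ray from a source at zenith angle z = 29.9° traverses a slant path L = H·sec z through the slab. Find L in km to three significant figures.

sec z = 1/cos 29.9° = 1.1535.
L = 8.85 × 1.1535 = 10.209 km.

10.2 km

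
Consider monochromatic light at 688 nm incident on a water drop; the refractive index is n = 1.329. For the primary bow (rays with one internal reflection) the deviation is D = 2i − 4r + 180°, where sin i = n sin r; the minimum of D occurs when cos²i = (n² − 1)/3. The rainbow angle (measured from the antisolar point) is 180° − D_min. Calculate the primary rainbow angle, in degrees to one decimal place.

cos²i = (1.76624 − 1)/3 = 0.25541; i = arccos(0.50538) = 59.643°.
sin r = sin 59.643°/1.329 = 0.64928; r = 40.487°.
D_min = 2·59.643° − 4·40.487° + 180° = 137.337°.
Rainbow angle = 180° − D_min = 42.663°.

42.7°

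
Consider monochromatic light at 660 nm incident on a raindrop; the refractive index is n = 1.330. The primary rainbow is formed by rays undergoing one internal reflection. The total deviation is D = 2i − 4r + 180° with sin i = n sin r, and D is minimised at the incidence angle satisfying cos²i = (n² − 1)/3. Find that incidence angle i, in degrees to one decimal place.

59.6°

cos²i = (1.330² − 1)/3 = (1.76890 − 1)/3 = 0.25630.
cos i = 0.50626, so i = 59.585°.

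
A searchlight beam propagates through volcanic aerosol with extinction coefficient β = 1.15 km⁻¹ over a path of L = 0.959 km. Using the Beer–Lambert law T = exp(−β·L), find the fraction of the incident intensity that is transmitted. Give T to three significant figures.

0.332

τ = β·L = 1.15 × 0.959 = 1.1028.
T = exp(−1.1028) = 0.3319.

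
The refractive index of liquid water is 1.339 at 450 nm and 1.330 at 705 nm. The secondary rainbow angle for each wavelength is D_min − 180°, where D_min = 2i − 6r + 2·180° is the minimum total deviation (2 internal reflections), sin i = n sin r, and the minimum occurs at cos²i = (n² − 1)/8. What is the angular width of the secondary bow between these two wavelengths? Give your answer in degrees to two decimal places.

2.35°

At 450 nm (n = 1.339): cos²i = 0.09912 → i = 71.650°, r = 45.141°, D_min = 232.451°, rainbow angle = 52.451°.
At 705 nm (n = 1.330): cos²i = 0.09611 → i = 71.940°, r = 45.630°, D_min = 230.101°, rainbow angle = 50.101°.
Angular width = |52.451° − 50.101°| = 2.350°.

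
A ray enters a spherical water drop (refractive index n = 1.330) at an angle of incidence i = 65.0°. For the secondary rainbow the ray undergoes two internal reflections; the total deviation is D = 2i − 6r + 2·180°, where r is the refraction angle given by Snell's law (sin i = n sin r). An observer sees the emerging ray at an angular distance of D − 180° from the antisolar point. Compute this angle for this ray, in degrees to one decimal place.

52.3°

sin r = sin 65.0° / 1.330 = 0.9063/1.330 = 0.6814; r = 42.96°.
D = 2·65.0° − 6·42.96° + 2·180° = 130.00° − 257.74° + 360° = 232.26°.
Angle from antisolar point = D − 180° = 52.26°.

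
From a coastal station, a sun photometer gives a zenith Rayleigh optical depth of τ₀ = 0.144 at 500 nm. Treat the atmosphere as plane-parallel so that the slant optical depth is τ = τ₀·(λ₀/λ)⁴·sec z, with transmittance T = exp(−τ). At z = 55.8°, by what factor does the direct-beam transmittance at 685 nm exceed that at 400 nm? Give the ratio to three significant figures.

1.74

Airmass: sec 55.8° = 1.7791.
τ(685 nm) = 0.144 × (500/685)⁴ × 1.7791 = 0.144 × 0.2839 × 1.7791 = 0.0727.
τ(400 nm) = 0.144 × (500/400)⁴ × 1.7791 = 0.144 × 2.4414 × 1.7791 = 0.6255.
T(685)/T(400) = exp(τ_B − τ_A) = exp(0.5527) = 1.7380.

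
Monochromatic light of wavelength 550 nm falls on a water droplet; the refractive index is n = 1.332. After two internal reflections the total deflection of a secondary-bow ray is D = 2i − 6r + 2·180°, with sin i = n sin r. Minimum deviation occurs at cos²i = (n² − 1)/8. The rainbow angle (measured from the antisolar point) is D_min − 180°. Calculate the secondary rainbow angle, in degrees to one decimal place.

50.6°

cos²i = (1.77422 − 1)/8 = 0.09678; i = arccos(0.31109) = 71.875°.
sin r = sin 71.875°/1.332 = 0.71350; r = 45.520°.
D_min = 2·71.875° − 6·45.520° + 360° = 230.628°.
Rainbow angle = D_min − 180° = 50.628°.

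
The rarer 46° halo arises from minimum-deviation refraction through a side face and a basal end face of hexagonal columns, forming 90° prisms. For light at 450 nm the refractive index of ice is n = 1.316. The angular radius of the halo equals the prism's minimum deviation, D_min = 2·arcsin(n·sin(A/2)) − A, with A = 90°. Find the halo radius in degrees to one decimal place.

47.0°

n·sin(A/2) = 1.316 × sin 45° = 1.316 × 0.7071 = 0.9306.
D_min = 2·arcsin(0.9306) − 90° = 2 × 68.521° − 90° = 47.042°.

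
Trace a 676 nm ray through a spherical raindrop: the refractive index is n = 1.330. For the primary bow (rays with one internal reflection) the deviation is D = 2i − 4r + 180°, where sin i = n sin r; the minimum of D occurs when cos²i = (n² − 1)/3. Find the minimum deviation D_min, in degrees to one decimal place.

cos²i = (1.76890 − 1)/3 = 0.25630; i = arccos(0.50626) = 59.585°.
sin r = sin 59.585°/1.330 = 0.64841; r = 40.422°.
D_min = 2·59.585° − 4·40.422° + 180° = 137.484°.

137.5°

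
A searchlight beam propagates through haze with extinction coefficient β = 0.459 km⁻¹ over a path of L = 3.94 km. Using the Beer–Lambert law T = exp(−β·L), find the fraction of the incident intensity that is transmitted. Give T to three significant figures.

τ = β·L = 0.459 × 3.94 = 1.8085.
T = exp(−1.8085) = 0.1639.

0.164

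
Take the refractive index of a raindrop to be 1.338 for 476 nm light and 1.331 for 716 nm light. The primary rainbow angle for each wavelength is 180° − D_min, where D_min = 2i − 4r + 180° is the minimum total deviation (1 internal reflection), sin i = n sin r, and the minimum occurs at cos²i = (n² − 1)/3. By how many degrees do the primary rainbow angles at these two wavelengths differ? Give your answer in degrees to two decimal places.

At 476 nm (n = 1.338): cos²i = 0.26341 → i = 59.120°, r = 39.899°, D_min = 138.643°, rainbow angle = 41.357°.
At 716 nm (n = 1.331): cos²i = 0.25719 → i = 59.527°, r = 40.356°, D_min = 137.630°, rainbow angle = 42.370°.
Angular width = |41.357° − 42.370°| = 1.013°.

1.01°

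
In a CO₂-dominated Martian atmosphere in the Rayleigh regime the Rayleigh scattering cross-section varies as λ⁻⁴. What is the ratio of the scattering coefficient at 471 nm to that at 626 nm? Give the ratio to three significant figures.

Rayleigh scattering ∝ λ⁻⁴, so the ratio of coefficients is the inverse fourth power of the wavelength ratio.
σ(471)/σ(626) = (626/471)⁴ = (1.3291)⁴ = 3.12.

3.12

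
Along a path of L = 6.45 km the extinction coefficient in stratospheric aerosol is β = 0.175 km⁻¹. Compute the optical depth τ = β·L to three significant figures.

1.13

τ = β·L = 0.175 × 6.45 = 1.1287.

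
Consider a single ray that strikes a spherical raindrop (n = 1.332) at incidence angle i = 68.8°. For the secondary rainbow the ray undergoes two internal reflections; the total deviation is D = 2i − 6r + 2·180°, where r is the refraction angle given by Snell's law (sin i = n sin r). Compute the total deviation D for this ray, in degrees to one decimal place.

sin r = sin 68.8° / 1.332 = 0.9323/1.332 = 0.6999; r = 44.42°.
D = 2·68.8° − 6·44.42° + 2·180° = 137.60° − 266.53° + 360° = 231.07°.

231.1°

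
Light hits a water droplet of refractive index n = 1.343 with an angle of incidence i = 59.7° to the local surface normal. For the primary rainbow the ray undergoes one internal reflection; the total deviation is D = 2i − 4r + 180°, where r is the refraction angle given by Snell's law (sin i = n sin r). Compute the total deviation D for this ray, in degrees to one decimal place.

139.4°

sin r = sin 59.7° / 1.343 = 0.8634/1.343 = 0.6429; r = 40.01°.
D = 2·59.7° − 4·40.01° + 180° = 119.40° − 160.03° + 180° = 139.37°.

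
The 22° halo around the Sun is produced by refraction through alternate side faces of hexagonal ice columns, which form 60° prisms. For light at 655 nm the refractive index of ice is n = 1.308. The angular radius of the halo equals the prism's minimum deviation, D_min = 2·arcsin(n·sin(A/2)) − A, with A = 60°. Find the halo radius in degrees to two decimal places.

21.69°

n·sin(A/2) = 1.308 × sin 30° = 1.308 × 0.5000 = 0.6540.
D_min = 2·arcsin(0.6540) − 60° = 2 × 40.844° − 60° = 21.688°.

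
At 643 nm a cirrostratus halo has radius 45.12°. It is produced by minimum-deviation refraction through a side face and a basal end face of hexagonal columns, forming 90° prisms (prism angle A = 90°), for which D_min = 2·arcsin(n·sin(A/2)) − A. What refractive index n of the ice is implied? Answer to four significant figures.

Rearranging: n = sin((D_min + A)/2) / sin(A/2).
(D_min + A)/2 = (45.12° + 90°)/2 = 67.560°.
n = sin 67.560° / sin 45° = 0.9243 / 0.7071 = 1.3071.

1.307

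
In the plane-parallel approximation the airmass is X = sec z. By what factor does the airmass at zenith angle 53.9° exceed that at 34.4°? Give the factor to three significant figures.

1.40

X(53.9°)/X(34.4°) = sec 53.9° / sec 34.4° = cos 34.4° / cos 53.9° = 0.8251/0.5892 = 1.4004.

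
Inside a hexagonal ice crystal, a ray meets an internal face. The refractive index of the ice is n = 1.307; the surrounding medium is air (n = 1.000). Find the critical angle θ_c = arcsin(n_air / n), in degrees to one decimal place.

sin θ_c = n_air / n = 1.000 / 1.307 = 0.7651.
θ_c = arcsin(0.7651) = 49.92°.

49.9°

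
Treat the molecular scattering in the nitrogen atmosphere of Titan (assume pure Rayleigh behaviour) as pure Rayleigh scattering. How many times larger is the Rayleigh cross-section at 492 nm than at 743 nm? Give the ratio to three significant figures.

Rayleigh scattering ∝ λ⁻⁴, so the ratio of coefficients is the inverse fourth power of the wavelength ratio.
σ(492)/σ(743) = (743/492)⁴ = (1.5102)⁴ = 5.201.

5.20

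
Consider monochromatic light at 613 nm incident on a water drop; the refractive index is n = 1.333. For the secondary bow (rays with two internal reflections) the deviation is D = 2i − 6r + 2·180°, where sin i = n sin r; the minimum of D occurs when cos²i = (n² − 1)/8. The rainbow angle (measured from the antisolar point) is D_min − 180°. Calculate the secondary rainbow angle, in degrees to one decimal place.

50.9°

cos²i = (1.77689 − 1)/8 = 0.09711; i = arccos(0.31163) = 71.843°.
sin r = sin 71.843°/1.333 = 0.71283; r = 45.466°.
D_min = 2·71.843° − 6·45.466° + 360° = 230.891°.
Rainbow angle = D_min − 180° = 50.891°.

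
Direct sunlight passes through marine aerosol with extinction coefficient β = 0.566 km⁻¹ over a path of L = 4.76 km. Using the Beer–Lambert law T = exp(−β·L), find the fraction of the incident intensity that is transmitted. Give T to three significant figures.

τ = β·L = 0.566 × 4.76 = 2.6942.
T = exp(−2.6942) = 0.0676.

0.0676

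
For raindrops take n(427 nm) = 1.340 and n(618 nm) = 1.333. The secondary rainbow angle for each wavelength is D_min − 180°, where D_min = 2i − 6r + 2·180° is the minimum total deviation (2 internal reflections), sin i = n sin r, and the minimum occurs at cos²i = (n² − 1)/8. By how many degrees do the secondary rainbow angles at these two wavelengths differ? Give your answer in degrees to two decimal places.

1.82°

At 427 nm (n = 1.340): cos²i = 0.09945 → i = 71.618°, r = 45.088°, D_min = 232.709°, rainbow angle = 52.709°.
At 618 nm (n = 1.333): cos²i = 0.09711 → i = 71.843°, r = 45.466°, D_min = 230.891°, rainbow angle = 50.891°.
Angular width = |52.709° − 50.891°| = 1.818°.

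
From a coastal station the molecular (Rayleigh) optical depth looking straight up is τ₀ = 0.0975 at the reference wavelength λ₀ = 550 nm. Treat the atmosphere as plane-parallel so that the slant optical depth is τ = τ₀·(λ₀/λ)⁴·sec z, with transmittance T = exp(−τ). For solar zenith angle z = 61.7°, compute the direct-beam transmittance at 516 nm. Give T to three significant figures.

sec 61.7° = 2.1093.
τ = 0.0975 × (550/516)⁴ × 2.1093 = 0.0975 × 1.2908 × 2.1093 = 0.2655.
T = exp(−0.2655) = 0.7669.

0.767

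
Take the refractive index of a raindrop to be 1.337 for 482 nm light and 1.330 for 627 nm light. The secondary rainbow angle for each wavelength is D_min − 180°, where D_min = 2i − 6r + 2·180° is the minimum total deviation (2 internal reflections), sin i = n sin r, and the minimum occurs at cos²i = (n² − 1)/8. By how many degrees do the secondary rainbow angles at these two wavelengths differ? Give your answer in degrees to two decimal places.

At 482 nm (n = 1.337): cos²i = 0.09845 → i = 71.714°, r = 45.249°, D_min = 231.934°, rainbow angle = 51.934°.
At 627 nm (n = 1.330): cos²i = 0.09611 → i = 71.940°, r = 45.630°, D_min = 230.101°, rainbow angle = 50.101°.
Angular width = |51.934° − 50.101°| = 1.832°.

1.83°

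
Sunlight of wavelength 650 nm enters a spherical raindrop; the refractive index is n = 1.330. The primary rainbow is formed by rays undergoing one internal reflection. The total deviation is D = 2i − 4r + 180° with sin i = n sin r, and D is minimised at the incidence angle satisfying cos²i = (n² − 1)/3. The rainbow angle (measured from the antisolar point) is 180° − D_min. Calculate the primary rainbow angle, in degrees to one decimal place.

cos²i = (1.76890 − 1)/3 = 0.25630; i = arccos(0.50626) = 59.585°.
sin r = sin 59.585°/1.330 = 0.64841; r = 40.422°.
D_min = 2·59.585° − 4·40.422° + 180° = 137.484°.
Rainbow angle = 180° − D_min = 42.516°.

42.5°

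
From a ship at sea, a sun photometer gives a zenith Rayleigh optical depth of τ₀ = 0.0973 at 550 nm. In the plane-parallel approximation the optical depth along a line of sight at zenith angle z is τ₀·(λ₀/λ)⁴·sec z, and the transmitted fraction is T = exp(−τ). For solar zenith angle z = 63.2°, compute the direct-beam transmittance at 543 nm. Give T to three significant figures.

0.797

sec 63.2° = 2.2179.
τ = 0.0973 × (550/543)⁴ × 2.2179 = 0.0973 × 1.0526 × 2.2179 = 0.2271.
T = exp(−0.2271) = 0.7968.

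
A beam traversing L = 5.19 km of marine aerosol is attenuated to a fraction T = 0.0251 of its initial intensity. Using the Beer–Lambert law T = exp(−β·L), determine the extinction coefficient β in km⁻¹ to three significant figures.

Beer–Lambert: T = exp(−βL) ⇒ β = −ln(T)/L = −ln(0.0251)/5.19 = 3.6849/5.19 = 0.71 km⁻¹.

0.710 km⁻¹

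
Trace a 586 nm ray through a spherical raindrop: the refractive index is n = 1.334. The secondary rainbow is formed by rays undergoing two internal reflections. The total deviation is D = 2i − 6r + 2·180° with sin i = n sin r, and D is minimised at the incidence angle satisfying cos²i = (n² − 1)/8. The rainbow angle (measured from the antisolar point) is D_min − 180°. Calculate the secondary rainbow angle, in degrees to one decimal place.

cos²i = (1.77956 − 1)/8 = 0.09744; i = arccos(0.31216) = 71.810°.
sin r = sin 71.810°/1.334 = 0.71217; r = 45.411°.
D_min = 2·71.810° − 6·45.411° + 360° = 231.153°.
Rainbow angle = D_min − 180° = 51.153°.

51.2°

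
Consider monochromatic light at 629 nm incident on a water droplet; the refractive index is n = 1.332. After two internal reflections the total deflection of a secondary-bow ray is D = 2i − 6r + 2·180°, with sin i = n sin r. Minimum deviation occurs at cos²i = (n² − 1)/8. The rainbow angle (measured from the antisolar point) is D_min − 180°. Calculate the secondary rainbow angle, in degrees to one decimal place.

50.6°

cos²i = (1.77422 − 1)/8 = 0.09678; i = arccos(0.31109) = 71.875°.
sin r = sin 71.875°/1.332 = 0.71350; r = 45.520°.
D_min = 2·71.875° − 6·45.520° + 360° = 230.628°.
Rainbow angle = D_min − 180° = 50.628°.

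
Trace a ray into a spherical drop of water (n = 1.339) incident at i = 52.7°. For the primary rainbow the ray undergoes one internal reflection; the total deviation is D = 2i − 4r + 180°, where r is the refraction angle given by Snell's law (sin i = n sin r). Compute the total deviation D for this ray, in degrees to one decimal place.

sin r = sin 52.7° / 1.339 = 0.7955/1.339 = 0.5941; r = 36.45°.
D = 2·52.7° − 4·36.45° + 180° = 105.40° − 145.79° + 180° = 139.61°.

139.6°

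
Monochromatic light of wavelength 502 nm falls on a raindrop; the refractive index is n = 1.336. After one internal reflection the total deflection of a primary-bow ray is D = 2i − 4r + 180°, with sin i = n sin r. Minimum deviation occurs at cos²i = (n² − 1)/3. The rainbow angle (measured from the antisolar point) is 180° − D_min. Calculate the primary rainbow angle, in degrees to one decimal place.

41.6°

cos²i = (1.78490 − 1)/3 = 0.26163; i = arccos(0.51150) = 59.236°.
sin r = sin 59.236°/1.336 = 0.64318; r = 40.029°.
D_min = 2·59.236° − 4·40.029° + 180° = 138.356°.
Rainbow angle = 180° − D_min = 41.644°.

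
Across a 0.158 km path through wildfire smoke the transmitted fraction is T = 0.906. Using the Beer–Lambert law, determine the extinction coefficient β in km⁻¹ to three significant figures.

0.625 km⁻¹

Beer–Lambert: T = exp(−βL) ⇒ β = −ln(T)/L = −ln(0.906)/0.158 = 0.0987/0.158 = 0.6248 km⁻¹.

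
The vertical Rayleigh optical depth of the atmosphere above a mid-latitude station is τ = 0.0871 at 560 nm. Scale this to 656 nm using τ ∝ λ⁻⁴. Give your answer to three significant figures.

0.0463

τ(656 nm) = τ(560 nm) × (560/656)⁴ = 0.0871 × (0.8537)⁴ = 0.0871 × 0.5311 = 0.0463.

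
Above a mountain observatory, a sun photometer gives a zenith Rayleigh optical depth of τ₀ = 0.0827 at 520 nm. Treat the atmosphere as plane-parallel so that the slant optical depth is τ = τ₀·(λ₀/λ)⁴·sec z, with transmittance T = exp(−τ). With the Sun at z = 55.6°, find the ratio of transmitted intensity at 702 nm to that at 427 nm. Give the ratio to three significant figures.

Airmass: sec 55.6° = 1.7700.
τ(702 nm) = 0.0827 × (520/702)⁴ × 1.7700 = 0.0827 × 0.3011 × 1.7700 = 0.0441.
τ(427 nm) = 0.0827 × (520/427)⁴ × 1.7700 = 0.0827 × 2.1994 × 1.7700 = 0.3219.
T(702)/T(427) = exp(τ_B − τ_A) = exp(0.2779) = 1.3203.

1.32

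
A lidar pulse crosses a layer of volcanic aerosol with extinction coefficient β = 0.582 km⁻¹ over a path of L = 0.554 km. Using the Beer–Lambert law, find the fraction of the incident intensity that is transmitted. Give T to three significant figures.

τ = β·L = 0.582 × 0.554 = 0.3224.
T = exp(−0.3224) = 0.7244.

0.724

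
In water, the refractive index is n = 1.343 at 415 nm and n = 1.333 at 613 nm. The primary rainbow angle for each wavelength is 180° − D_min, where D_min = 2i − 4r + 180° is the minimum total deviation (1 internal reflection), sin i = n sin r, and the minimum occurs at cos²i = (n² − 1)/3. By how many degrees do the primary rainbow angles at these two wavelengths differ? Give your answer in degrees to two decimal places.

1.43°

At 415 nm (n = 1.343): cos²i = 0.26788 → i = 58.830°, r = 39.577°, D_min = 139.354°, rainbow angle = 40.646°.
At 613 nm (n = 1.333): cos²i = 0.25896 → i = 59.410°, r = 40.225°, D_min = 137.922°, rainbow angle = 42.078°.
Angular width = |40.646° − 42.078°| = 1.432°.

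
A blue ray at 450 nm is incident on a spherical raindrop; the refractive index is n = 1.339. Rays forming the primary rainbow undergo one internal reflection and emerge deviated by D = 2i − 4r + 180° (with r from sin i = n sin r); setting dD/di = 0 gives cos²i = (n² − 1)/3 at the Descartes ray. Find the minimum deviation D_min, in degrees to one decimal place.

cos²i = (1.79292 − 1)/3 = 0.26431; i = arccos(0.51411) = 59.062°.
sin r = sin 59.062°/1.339 = 0.64057; r = 39.834°.
D_min = 2·59.062° − 4·39.834° + 180° = 138.786°.

138.8°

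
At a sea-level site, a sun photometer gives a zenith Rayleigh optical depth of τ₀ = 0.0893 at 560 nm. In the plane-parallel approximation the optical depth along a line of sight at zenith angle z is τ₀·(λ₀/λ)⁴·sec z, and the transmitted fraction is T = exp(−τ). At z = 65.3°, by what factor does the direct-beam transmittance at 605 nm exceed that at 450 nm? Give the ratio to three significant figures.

1.43

Airmass: sec 65.3° = 2.3931.
τ(605 nm) = 0.0893 × (560/605)⁴ × 2.3931 = 0.0893 × 0.7341 × 2.3931 = 0.1569.
τ(450 nm) = 0.0893 × (560/450)⁴ × 2.3931 = 0.0893 × 2.3983 × 2.3931 = 0.5125.
T(605)/T(450) = exp(τ_B − τ_A) = exp(0.3557) = 1.4271.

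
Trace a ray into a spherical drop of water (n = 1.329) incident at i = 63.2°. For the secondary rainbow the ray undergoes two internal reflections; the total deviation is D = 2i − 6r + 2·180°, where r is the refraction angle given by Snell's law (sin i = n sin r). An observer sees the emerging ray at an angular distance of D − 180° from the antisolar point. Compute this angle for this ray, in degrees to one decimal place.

53.2°

sin r = sin 63.2° / 1.329 = 0.8926/1.329 = 0.6716; r = 42.19°.
D = 2·63.2° − 6·42.19° + 2·180° = 126.40° − 253.15° + 360° = 233.25°.
Angle from antisolar point = D − 180° = 53.25°.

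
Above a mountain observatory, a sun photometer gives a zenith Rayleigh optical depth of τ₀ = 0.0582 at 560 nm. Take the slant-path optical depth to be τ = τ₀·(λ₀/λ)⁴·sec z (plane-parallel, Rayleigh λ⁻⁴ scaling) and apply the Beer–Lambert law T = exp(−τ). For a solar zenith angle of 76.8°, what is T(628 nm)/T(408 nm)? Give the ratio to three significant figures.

Airmass: sec 76.8° = 4.3792.
τ(628 nm) = 0.0582 × (560/628)⁴ × 4.3792 = 0.0582 × 0.6323 × 4.3792 = 0.1612.
τ(408 nm) = 0.0582 × (560/408)⁴ × 4.3792 = 0.0582 × 3.5490 × 4.3792 = 0.9045.
T(628)/T(408) = exp(τ_B − τ_A) = exp(0.7434) = 2.1031.

2.10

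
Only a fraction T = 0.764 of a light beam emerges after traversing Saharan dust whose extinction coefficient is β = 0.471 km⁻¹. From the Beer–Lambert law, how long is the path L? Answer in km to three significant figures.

0.572 km

Beer–Lambert: T = exp(−βL) ⇒ L = −ln(T)/β = −ln(0.764)/0.471 = 0.2692/0.471 = 0.5715 km.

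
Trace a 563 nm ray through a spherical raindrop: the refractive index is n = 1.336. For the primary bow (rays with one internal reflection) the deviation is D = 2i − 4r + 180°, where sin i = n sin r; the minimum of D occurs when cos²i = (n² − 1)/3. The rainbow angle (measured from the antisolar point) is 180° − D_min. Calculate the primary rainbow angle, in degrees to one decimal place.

cos²i = (1.78490 − 1)/3 = 0.26163; i = arccos(0.51150) = 59.236°.
sin r = sin 59.236°/1.336 = 0.64318; r = 40.029°.
D_min = 2·59.236° − 4·40.029° + 180° = 138.356°.
Rainbow angle = 180° − D_min = 41.644°.

41.6°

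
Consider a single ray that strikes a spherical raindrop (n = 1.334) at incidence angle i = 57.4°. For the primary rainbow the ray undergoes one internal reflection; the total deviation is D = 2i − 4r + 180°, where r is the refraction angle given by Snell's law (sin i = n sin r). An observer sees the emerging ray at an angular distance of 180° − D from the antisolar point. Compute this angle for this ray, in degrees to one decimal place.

41.9°

sin r = sin 57.4° / 1.334 = 0.8425/1.334 = 0.6315; r = 39.16°.
D = 2·57.4° − 4·39.16° + 180° = 114.80° − 156.65° + 180° = 138.15°.
Angle from antisolar point = 180° − D = 41.85°.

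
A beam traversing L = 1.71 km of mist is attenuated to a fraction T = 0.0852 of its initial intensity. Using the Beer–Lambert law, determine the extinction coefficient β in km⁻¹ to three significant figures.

1.44 km⁻¹

Beer–Lambert: T = exp(−βL) ⇒ β = −ln(T)/L = −ln(0.0852)/1.71 = 2.4628/1.71 = 1.44 km⁻¹.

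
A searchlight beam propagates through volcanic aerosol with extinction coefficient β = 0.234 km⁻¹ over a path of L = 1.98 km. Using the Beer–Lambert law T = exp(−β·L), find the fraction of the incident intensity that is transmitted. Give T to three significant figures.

0.629

τ = β·L = 0.234 × 1.98 = 0.4633.
T = exp(−0.4633) = 0.6292.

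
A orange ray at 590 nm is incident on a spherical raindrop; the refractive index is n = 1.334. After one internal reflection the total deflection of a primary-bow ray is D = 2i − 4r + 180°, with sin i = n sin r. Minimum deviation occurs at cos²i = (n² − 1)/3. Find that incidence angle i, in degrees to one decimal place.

59.4°

cos²i = (1.334² − 1)/3 = (1.77956 − 1)/3 = 0.25985.
cos i = 0.50976, so i = 59.352°.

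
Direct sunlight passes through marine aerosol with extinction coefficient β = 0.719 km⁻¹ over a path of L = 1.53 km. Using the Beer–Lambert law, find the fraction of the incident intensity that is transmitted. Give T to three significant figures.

0.333

τ = β·L = 0.719 × 1.53 = 1.1001.
T = exp(−1.1001) = 0.3328.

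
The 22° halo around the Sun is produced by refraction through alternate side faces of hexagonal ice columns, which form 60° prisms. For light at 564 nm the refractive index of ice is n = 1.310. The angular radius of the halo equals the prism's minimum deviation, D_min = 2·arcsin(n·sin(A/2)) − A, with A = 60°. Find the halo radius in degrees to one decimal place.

n·sin(A/2) = 1.310 × sin 30° = 1.310 × 0.5000 = 0.6550.
D_min = 2·arcsin(0.6550) − 60° = 2 × 40.920° − 60° = 21.839°.

21.8°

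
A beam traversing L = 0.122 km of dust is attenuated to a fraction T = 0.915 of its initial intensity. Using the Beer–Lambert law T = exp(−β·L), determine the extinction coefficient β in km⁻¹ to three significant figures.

Beer–Lambert: T = exp(−βL) ⇒ β = −ln(T)/L = −ln(0.915)/0.122 = 0.0888/0.122 = 0.7281 km⁻¹.

0.728 km⁻¹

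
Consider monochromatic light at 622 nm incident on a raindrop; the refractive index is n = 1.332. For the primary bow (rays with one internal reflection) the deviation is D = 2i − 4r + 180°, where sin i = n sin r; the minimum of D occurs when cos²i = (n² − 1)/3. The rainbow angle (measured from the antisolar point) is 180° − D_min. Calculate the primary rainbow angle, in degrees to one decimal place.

cos²i = (1.77422 − 1)/3 = 0.25807; i = arccos(0.50801) = 59.469°.
sin r = sin 59.469°/1.332 = 0.64666; r = 40.290°.
D_min = 2·59.469° − 4·40.290° + 180° = 137.776°.
Rainbow angle = 180° − D_min = 42.224°.

42.2°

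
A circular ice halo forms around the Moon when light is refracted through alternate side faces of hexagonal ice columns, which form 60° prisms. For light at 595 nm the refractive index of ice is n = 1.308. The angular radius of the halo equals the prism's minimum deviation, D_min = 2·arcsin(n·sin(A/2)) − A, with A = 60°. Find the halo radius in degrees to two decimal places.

21.69°

n·sin(A/2) = 1.308 × sin 30° = 1.308 × 0.5000 = 0.6540.
D_min = 2·arcsin(0.6540) − 60° = 2 × 40.844° − 60° = 21.688°.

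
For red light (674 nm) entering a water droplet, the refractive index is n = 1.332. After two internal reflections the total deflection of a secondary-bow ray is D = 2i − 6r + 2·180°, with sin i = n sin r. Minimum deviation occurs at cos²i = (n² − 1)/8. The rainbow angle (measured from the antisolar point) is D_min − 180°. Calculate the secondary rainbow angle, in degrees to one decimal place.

50.6°

cos²i = (1.77422 − 1)/8 = 0.09678; i = arccos(0.31109) = 71.875°.
sin r = sin 71.875°/1.332 = 0.71350; r = 45.520°.
D_min = 2·71.875° − 6·45.520° + 360° = 230.628°.
Rainbow angle = D_min − 180° = 50.628°.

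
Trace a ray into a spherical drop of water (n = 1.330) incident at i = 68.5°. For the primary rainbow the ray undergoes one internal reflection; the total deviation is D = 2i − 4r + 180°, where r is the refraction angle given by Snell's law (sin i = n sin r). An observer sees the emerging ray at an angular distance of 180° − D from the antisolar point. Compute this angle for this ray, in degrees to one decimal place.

sin r = sin 68.5° / 1.330 = 0.9304/1.330 = 0.6996; r = 44.39°.
D = 2·68.5° − 4·44.39° + 180° = 137.00° − 177.57° + 180° = 139.43°.
Angle from antisolar point = 180° − D = 40.57°.

40.6°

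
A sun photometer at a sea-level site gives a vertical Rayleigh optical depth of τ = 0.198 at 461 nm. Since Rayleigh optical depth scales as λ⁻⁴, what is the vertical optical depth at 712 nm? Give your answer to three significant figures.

τ(712 nm) = τ(461 nm) × (461/712)⁴ = 0.198 × (0.6475)⁴ = 0.198 × 0.1757 = 0.0348.

0.0348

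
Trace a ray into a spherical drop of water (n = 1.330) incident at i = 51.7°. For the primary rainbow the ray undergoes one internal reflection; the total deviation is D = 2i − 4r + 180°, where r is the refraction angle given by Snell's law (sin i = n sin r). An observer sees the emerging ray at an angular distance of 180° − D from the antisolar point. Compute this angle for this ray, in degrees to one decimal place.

41.2°

sin r = sin 51.7° / 1.330 = 0.7848/1.330 = 0.5901; r = 36.16°.
D = 2·51.7° − 4·36.16° + 180° = 103.40° − 144.64° + 180° = 138.76°.
Angle from antisolar point = 180° − D = 41.24°.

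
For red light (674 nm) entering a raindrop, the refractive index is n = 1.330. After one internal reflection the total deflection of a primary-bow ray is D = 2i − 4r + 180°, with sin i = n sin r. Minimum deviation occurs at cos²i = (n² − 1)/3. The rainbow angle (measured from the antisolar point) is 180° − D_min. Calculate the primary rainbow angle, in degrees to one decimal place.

cos²i = (1.76890 − 1)/3 = 0.25630; i = arccos(0.50626) = 59.585°.
sin r = sin 59.585°/1.330 = 0.64841; r = 40.422°.
D_min = 2·59.585° − 4·40.422° + 180° = 137.484°.
Rainbow angle = 180° − D_min = 42.516°.

42.5°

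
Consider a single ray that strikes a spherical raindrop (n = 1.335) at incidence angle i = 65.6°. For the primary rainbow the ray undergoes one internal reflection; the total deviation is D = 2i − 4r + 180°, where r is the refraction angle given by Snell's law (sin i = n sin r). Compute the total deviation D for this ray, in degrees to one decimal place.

139.1°

sin r = sin 65.6° / 1.335 = 0.9107/1.335 = 0.6822; r = 43.01°.
D = 2·65.6° − 4·43.01° + 180° = 131.20° − 172.05° + 180° = 139.15°.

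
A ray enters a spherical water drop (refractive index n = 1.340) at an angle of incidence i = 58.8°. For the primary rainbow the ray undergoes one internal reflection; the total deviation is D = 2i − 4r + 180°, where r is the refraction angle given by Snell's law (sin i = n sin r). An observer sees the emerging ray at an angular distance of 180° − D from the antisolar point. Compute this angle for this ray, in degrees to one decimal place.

sin r = sin 58.8° / 1.340 = 0.8554/1.340 = 0.6383; r = 39.67°.
D = 2·58.8° − 4·39.67° + 180° = 117.60° − 158.67° + 180° = 138.93°.
Angle from antisolar point = 180° − D = 41.07°.

41.1°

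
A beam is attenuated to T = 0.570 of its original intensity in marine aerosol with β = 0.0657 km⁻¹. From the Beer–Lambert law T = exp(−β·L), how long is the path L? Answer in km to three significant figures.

8.56 km

Beer–Lambert: T = exp(−βL) ⇒ L = −ln(T)/β = −ln(0.570)/0.0657 = 0.5621/0.0657 = 8.556 km.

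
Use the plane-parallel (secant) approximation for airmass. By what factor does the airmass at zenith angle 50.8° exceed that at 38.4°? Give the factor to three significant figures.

1.24

X(50.8°)/X(38.4°) = sec 50.8° / sec 38.4° = cos 38.4° / cos 50.8° = 0.7837/0.6320 = 1.2400.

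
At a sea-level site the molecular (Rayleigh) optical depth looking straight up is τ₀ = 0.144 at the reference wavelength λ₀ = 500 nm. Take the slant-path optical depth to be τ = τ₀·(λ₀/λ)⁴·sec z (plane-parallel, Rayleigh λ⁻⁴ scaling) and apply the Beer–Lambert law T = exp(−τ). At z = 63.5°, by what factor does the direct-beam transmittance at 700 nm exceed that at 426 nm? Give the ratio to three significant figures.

Airmass: sec 63.5° = 2.2412.
τ(700 nm) = 0.144 × (500/700)⁴ × 2.2412 = 0.144 × 0.2603 × 2.2412 = 0.0840.
τ(426 nm) = 0.144 × (500/426)⁴ × 2.2412 = 0.144 × 1.8978 × 2.2412 = 0.6125.
T(700)/T(426) = exp(τ_B − τ_A) = exp(0.5285) = 1.6963.

1.70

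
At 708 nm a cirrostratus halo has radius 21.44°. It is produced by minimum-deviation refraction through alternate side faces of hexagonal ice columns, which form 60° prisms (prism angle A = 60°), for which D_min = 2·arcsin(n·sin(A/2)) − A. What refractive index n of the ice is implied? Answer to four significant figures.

1.305

Rearranging: n = sin((D_min + A)/2) / sin(A/2).
(D_min + A)/2 = (21.44° + 60°)/2 = 40.720°.
n = sin 40.720° / sin 30° = 0.6524 / 0.5000 = 1.3047.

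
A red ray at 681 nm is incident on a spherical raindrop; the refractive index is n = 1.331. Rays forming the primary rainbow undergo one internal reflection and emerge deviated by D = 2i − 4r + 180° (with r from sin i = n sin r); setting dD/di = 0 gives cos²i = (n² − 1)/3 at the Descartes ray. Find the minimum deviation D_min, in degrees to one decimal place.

137.6°

cos²i = (1.77156 − 1)/3 = 0.25719; i = arccos(0.50714) = 59.527°.
sin r = sin 59.527°/1.331 = 0.64753; r = 40.356°.
D_min = 2·59.527° − 4·40.356° + 180° = 137.630°.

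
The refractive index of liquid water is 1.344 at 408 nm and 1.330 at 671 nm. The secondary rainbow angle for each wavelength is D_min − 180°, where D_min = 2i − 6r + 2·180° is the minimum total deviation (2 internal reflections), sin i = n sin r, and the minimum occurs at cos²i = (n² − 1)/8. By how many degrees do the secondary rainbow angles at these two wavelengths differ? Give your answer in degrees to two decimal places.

3.63°

At 408 nm (n = 1.344): cos²i = 0.10079 → i = 71.490°, r = 44.874°, D_min = 233.733°, rainbow angle = 53.733°.
At 671 nm (n = 1.330): cos²i = 0.09611 → i = 71.940°, r = 45.630°, D_min = 230.101°, rainbow angle = 50.101°.
Angular width = |53.733° − 50.101°| = 3.632°.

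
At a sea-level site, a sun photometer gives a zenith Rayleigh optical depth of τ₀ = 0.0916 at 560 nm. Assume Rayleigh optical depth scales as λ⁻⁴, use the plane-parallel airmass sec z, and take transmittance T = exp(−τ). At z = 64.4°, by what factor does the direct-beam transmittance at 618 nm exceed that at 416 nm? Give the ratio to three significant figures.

Airmass: sec 64.4° = 2.3144.
τ(618 nm) = 0.0916 × (560/618)⁴ × 2.3144 = 0.0916 × 0.6742 × 2.3144 = 0.1429.
τ(416 nm) = 0.0916 × (560/416)⁴ × 2.3144 = 0.0916 × 3.2838 × 2.3144 = 0.6962.
T(618)/T(416) = exp(τ_B − τ_A) = exp(0.5532) = 1.7388.

1.74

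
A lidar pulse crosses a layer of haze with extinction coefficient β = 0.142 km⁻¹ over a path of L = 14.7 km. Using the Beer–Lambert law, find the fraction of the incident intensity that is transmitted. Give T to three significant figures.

τ = β·L = 0.142 × 14.7 = 2.0874.
T = exp(−2.0874) = 0.1240.

0.124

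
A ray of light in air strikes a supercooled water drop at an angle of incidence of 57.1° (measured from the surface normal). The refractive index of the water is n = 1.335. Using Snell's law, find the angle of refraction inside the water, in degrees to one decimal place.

Snell: sin θ_r = sin θ_i / n = sin 57.1° / 1.335 = 0.8396 / 1.335 = 0.6289.
θ_r = arcsin(0.6289) = 38.97°.

39.0°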